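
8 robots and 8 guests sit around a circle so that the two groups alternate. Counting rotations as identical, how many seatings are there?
Fix one of the robots: (8-1)! ways for the remaining robots, × 8! ways for the guests = 5040 × 40320 = 203212800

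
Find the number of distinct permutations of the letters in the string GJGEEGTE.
8! / (3! × 3! × 1! × 1!) = 1120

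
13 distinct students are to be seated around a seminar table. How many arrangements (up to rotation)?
Circular: fix one position, arrange the rest. (13-1)! = 479001600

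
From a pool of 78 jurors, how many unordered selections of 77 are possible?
C(78,77) = 78!/(77!×1!) = 78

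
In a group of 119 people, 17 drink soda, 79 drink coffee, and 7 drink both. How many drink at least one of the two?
|A∪B| = |A| + |B| - |A∩B| = 17 + 79 - 7 = 89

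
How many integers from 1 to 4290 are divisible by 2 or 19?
⌊4290/2⌋ + ⌊4290/19⌋ - ⌊4290/38⌋ = 2145 + 225 - 112 = 2258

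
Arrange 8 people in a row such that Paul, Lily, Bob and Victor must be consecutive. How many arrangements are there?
Treat the 4 as one block: (8-4+1)! × 4! = 120 × 24 = 2880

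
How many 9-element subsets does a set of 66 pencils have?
C(66,9) = 66!/(9!×57!) = 37014131440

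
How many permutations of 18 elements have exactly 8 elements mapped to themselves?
Choose the 8 fixed points C(18,8) = 43758, derange the rest: !10 = Σ_{j=0}^{10} (-1)^j·10!/j! = 3628800 - 3628800 + 1814400 - 604800 + 151200 - 30240 + 5040 - 720 + 90 - 10 + 1 = 1334961. Product = 43758 × 1334961 = 58415223438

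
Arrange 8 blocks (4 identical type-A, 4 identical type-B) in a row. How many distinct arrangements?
8! / (4! × 4!) = 70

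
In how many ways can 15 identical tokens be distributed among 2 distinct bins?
C(15+2-1, 2-1) = C(16, 1) = 16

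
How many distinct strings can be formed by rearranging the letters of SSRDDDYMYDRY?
12! / (4! × 2! × 1! × 2! × 3!) = 831600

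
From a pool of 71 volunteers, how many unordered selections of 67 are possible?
C(71,67) = 71!/(67!×4!) = 971635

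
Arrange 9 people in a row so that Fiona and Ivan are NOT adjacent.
Total - adjacent = 9! - (9-1)!×2 = 362880 - 80640 = 282240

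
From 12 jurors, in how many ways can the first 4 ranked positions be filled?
P(12,4) = 12!/(12-4)! = 11880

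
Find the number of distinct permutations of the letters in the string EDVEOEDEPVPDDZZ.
15! / (1! × 2! × 2! × 2! × 4! × 4!) = 283783500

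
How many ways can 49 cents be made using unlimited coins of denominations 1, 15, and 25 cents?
Coefficient of x^49 in 1/(1-x^1) · 1/(1-x^15) · 1/(1-x^25). Case on j = number of 25-cent coins (j = 0..1); remainder r = 49 - 25j is made from {1,15} in ⌊r/15⌋+1 ways. r = 49, 24 → 4 + 2 = 6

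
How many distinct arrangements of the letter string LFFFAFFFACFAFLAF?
16! / (2! × 9! × 1! × 4!) = 1201200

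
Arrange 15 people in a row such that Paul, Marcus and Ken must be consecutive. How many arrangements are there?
Treat the 3 as one block: (15-3+1)! × 3! = 6227020800 × 6 = 37362124800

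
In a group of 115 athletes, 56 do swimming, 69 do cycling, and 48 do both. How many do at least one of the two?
|A∪B| = |A| + |B| - |A∩B| = 56 + 69 - 48 = 77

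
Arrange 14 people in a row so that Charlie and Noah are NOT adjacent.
Total - adjacent = 14! - (14-1)!×2 = 87178291200 - 12454041600 = 74724249600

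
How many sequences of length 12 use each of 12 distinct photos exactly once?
12! = 479001600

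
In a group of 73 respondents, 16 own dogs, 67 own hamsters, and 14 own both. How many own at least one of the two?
|A∪B| = |A| + |B| - |A∩B| = 16 + 67 - 14 = 69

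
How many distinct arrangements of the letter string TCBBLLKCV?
9! / (2! × 2! × 1! × 1! × 1! × 2!) = 45360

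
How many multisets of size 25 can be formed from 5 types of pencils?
C(25+5-1, 5-1) = C(29, 4) = 23751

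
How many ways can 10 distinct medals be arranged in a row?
10! = 3628800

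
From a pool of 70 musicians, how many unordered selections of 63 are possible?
C(70,63) = 70!/(63!×7!) = 1198774720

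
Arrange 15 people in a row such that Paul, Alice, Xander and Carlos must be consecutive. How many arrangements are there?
Treat the 4 as one block: (15-4+1)! × 4! = 479001600 × 24 = 11496038400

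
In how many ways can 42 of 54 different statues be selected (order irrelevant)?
C(54,42) = 54!/(42!×12!) = 343006888770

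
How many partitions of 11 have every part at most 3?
Let r_j(i) = number of partitions of i into parts ≤ j, for i = 0..11. r_1(i) = 1 for all i; r_j(i) = r_{j-1}(i) + r_j(i-j). Rows j = 2..3: ≤2: 1 1 2 2 3 3 4 4 5 5 6 6; ≤3: 1 1 2 3 4 5 7 8 10 12 14 16. r_3(11) = 16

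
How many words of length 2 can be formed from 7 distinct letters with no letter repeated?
P(7,2) = 7!/(7-2)! = 42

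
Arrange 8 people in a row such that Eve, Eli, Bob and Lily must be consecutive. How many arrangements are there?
Treat the 4 as one block: (8-4+1)! × 4! = 120 × 24 = 2880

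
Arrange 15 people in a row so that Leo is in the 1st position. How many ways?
Fix one position: (15-1)! = 87178291200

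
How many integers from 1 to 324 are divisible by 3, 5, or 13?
⌊324/3⌋+⌊324/5⌋+⌊324/13⌋ - ⌊324/15⌋-⌊324/39⌋-⌊324/65⌋ + ⌊324/195⌋ = 108+64+24 - 21-8-4 + 1 = 164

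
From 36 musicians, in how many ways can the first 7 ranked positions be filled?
P(36,7) = 36!/(36-7)! = 42072307200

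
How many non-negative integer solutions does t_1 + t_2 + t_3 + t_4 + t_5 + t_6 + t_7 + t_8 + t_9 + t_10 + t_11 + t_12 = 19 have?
C(19+12-1, 12-1) = C(30, 11) = 54627300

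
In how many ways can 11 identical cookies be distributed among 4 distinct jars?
C(11+4-1, 4-1) = C(14, 3) = 364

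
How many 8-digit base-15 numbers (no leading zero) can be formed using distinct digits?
First digit: 14 choices (nonzero). Then descending: 14 × 14 × 13 × 12 × 11 × 10 × 9 × 8 = 242161920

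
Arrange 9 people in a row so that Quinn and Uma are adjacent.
Treat as block: (9-1)! × 2! = 40320 × 2 = 80640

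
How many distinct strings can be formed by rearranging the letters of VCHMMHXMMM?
10! / (5! × 1! × 1! × 1! × 2!) = 15120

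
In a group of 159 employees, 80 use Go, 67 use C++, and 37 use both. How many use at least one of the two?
|A∪B| = |A| + |B| - |A∩B| = 80 + 67 - 37 = 110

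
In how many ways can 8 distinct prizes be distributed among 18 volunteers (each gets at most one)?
P(18,8) = 18!/(18-8)! = 1764322560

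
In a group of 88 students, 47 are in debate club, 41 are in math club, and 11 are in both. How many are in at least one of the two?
|A∪B| = |A| + |B| - |A∩B| = 47 + 41 - 11 = 77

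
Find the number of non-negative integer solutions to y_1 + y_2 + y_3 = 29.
C(29+3-1, 3-1) = C(31, 2) = 465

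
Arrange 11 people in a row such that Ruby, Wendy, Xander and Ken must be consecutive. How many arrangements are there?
Treat the 4 as one block: (11-4+1)! × 4! = 40320 × 24 = 967680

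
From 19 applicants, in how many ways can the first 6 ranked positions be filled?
P(19,6) = 19!/(19-6)! = 19535040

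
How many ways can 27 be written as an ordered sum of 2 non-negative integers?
C(27+2-1, 2-1) = C(28, 1) = 28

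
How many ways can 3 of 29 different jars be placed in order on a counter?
P(29,3) = 29!/(29-3)! = 21924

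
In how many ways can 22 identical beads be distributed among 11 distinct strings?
C(22+11-1, 11-1) = C(32, 10) = 64512240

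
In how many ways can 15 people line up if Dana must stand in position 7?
Fix one position: (15-1)! = 87178291200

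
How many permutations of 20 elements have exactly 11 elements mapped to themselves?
Choose the 11 fixed points C(20,11) = 167960, derange the rest: !9 = Σ_{j=0}^{9} (-1)^j·9!/j! = 362880 - 362880 + 181440 - 60480 + 15120 - 3024 + 504 - 72 + 9 - 1 = 133496. Product = 167960 × 133496 = 22421988160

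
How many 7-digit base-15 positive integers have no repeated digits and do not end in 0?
Last digit: 14 nonzero choices. First digit: 13 (nonzero, ≠last). Middle 5: P(13,5) = 154440. Total = 28108080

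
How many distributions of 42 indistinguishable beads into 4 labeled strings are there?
C(42+4-1, 4-1) = C(45, 3) = 14190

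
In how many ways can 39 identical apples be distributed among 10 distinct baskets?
C(39+10-1, 10-1) = C(48, 9) = 1677106640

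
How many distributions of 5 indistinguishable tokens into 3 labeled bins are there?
C(5+3-1, 3-1) = C(7, 2) = 21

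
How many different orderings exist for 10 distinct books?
10! = 3628800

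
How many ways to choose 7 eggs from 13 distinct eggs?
C(13,7) = 13!/(7!×6!) = 1716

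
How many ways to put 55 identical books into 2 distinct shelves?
C(55+2-1, 2-1) = C(56, 1) = 56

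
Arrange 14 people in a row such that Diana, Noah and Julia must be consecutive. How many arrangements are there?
Treat the 3 as one block: (14-3+1)! × 3! = 479001600 × 6 = 2874009600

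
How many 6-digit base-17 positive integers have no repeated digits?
First digit: 16 choices (nonzero). Then descending: 16 × 16 × 15 × 14 × 13 × 12 = 8386560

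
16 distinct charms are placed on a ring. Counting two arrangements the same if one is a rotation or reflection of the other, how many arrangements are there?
(16-1)!/2 = 1307674368000/2 = 653837184000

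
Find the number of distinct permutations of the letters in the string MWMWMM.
6! / (2! × 4!) = 15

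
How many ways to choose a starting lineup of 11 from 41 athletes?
C(41,11) = 41!/(11!×30!) = 3159461968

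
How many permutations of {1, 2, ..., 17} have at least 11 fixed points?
Exactly j fixed points: C(17,j)·!(17-j); sum over j ≥ 11 (derangement numbers via !m = (m-1)·(!(m-1) + !(m-2)): !0..!6 = 1, 0, 1, 2, 9, 44, 265). Σ_{j=11}^{17} C(17,j)·!(17-j) = C(17,11)·!6 + C(17,12)·!5 + C(17,13)·!4 + C(17,14)·!3 + C(17,15)·!2 + C(17,16)·!1 + C(17,17)·!0 = 12376·265 + 6188·44 + 2380·9 + 680·2 + 136·1 + 17·0 + 1·1 = 3574829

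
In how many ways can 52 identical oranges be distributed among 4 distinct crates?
C(52+4-1, 4-1) = C(55, 3) = 26235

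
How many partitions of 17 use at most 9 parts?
By conjugation, equals partitions of 17 into parts ≤ 9. Let r_j(i) = number of partitions of i into parts ≤ j, for i = 0..17. r_1(i) = 1 for all i; r_j(i) = r_{j-1}(i) + r_j(i-j). Rows j = 2..9: ≤2: 1 1 2 2 3 3 4 4 5 5 6 6 7 7 8 8 9 9; ≤3: 1 1 2 3 4 5 7 8 10 12 14 16 19 21 24 27 30 33; ≤4: 1 1 2 3 5 6 9 11 15 18 23 27 34 39 47 54 64 72; ≤5: 1 1 2 3 5 7 10 13 18 23 30 37 47 57 70 84 101 119; ≤6: 1 1 2 3 5 7 11 14 20 26 35 44 58 71 90 110 136 163; ≤7: 1 1 2 3 5 7 11 15 21 28 38 49 65 82 105 131 164 201; ≤8: 1 1 2 3 5 7 11 15 22 29 40 52 70 89 116 146 186 230; ≤9: 1 1 2 3 5 7 11 15 22 30 41 54 73 94 123 157 201 252. r_9(17) = 252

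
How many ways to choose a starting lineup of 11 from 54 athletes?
C(54,11) = 54!/(11!×43!) = 95722852680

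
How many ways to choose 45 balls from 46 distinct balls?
C(46,45) = 46!/(45!×1!) = 46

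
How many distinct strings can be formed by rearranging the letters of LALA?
4! / (2! × 2!) = 6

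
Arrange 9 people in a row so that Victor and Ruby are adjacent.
Treat as block: (9-1)! × 2! = 40320 × 2 = 80640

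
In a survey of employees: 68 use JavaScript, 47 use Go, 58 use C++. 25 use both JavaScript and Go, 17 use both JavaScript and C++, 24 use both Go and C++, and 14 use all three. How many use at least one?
|A∪B∪C| = 68+47+58-25-17-24+14 = 121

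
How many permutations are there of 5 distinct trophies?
5! = 120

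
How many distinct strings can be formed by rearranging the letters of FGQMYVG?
7! / (1! × 1! × 1! × 1! × 2! × 1!) = 2520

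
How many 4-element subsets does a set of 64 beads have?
C(64,4) = 64!/(4!×60!) = 635376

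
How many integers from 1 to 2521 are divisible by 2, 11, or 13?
⌊2521/2⌋+⌊2521/11⌋+⌊2521/13⌋ - ⌊2521/22⌋-⌊2521/26⌋-⌊2521/143⌋ + ⌊2521/286⌋ = 1260+229+193 - 114-96-17 + 8 = 1463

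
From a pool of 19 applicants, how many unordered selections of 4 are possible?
C(19,4) = 19!/(4!×15!) = 3876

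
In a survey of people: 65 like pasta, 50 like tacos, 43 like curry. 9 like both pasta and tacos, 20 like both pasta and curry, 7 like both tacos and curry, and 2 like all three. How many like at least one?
|A∪B∪C| = 65+50+43-9-20-7+2 = 124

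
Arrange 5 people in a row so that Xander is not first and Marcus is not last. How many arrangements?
By inclusion-exclusion: 5! - 2×(5-1)! + (5-2)! = 120 - 48 + 6 = 78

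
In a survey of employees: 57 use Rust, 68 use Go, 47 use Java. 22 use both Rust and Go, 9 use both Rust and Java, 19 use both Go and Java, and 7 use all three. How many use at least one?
|A∪B∪C| = 57+68+47-22-9-19+7 = 129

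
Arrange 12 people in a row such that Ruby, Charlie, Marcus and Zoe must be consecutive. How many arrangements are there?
Treat the 4 as one block: (12-4+1)! × 4! = 362880 × 24 = 8709120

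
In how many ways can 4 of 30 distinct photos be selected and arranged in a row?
P(30,4) = 30!/(30-4)! = 657720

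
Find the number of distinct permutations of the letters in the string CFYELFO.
7! / (1! × 1! × 1! × 1! × 1! × 2!) = 2520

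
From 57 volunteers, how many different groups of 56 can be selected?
C(57,56) = 57!/(56!×1!) = 57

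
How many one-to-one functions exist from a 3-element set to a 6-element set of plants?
P(6,3) = 6!/(6-3)! = 120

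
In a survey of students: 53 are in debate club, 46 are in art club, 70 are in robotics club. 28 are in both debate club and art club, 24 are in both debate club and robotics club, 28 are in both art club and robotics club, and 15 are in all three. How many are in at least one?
|A∪B∪C| = 53+46+70-28-24-28+15 = 104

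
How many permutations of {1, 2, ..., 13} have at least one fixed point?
Complement of the derangements. !13 = Σ_{j=0}^{13} (-1)^j·13!/j! = 6227020800 - 6227020800 + 3113510400 - 1037836800 + 259459200 - 51891840 + 8648640 - 1235520 + 154440 - 17160 + 1716 - 156 + 13 - 1 = 2290792932. 13! - !13 = 6227020800 - 2290792932 = 3936227868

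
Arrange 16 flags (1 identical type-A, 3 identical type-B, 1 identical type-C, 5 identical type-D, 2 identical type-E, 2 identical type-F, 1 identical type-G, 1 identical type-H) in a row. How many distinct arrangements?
16! / (1! × 3! × 1! × 5! × 2! × 2! × 1! × 1!) = 7264857600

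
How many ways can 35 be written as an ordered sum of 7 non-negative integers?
C(35+7-1, 7-1) = C(41, 6) = 4496388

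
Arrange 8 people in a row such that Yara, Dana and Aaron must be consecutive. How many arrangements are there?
Treat the 3 as one block: (8-3+1)! × 3! = 720 × 6 = 4320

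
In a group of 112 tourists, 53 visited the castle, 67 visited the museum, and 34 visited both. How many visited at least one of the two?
|A∪B| = |A| + |B| - |A∩B| = 53 + 67 - 34 = 86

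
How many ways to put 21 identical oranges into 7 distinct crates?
C(21+7-1, 7-1) = C(27, 6) = 296010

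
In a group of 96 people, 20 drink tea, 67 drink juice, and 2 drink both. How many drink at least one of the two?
|A∪B| = |A| + |B| - |A∩B| = 20 + 67 - 2 = 85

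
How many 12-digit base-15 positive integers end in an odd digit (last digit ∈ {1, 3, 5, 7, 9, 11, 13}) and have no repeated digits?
Last∈{1,3,5,7,9,11,13}. Last=0: 0. Last nonzero: 7×13×P(13,10) = 94443148800. Total = 94443148800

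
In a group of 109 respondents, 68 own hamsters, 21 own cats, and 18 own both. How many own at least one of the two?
|A∪B| = |A| + |B| - |A∩B| = 68 + 21 - 18 = 71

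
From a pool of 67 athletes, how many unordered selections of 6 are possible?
C(67,6) = 67!/(6!×61!) = 99795696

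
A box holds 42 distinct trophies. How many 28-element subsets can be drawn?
C(42,28) = 42!/(28!×14!) = 52860229080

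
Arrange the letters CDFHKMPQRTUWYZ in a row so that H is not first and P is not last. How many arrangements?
By inclusion-exclusion: 14! - 2×(14-1)! + (14-2)! = 87178291200 - 12454041600 + 479001600 = 75203251200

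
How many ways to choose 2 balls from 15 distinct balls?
C(15,2) = 15!/(2!×13!) = 105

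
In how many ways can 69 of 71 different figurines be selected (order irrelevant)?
C(71,69) = 71!/(69!×2!) = 2485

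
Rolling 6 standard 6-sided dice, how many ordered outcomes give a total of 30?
Coefficient of x^30 in (x + x² + ... + x^6)^6. By inclusion-exclusion on dice exceeding 6: Σ_j (-1)^j C(6,j)·C(30-1-6j, 5) = C(6,0)·C(29,5) - C(6,1)·C(23,5) + C(6,2)·C(17,5) - C(6,3)·C(11,5) + C(6,4)·C(5,5) = 1·118755 - 6·33649 + 15·6188 - 20·462 + 15·1 = 456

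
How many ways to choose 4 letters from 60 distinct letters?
C(60,4) = 60!/(4!×56!) = 487635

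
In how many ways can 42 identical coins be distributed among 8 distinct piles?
C(42+8-1, 8-1) = C(49, 7) = 85900584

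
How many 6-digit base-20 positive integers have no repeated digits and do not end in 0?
Last digit: 19 nonzero choices. First digit: 18 (nonzero, ≠last). Middle 4: P(18,4) = 73440. Total = 25116480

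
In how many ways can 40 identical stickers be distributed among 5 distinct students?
C(40+5-1, 5-1) = C(44, 4) = 135751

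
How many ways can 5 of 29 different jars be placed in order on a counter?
P(29,5) = 29!/(29-5)! = 14250600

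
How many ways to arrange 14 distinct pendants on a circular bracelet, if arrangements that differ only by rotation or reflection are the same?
(14-1)!/2 = 6227020800/2 = 3113510400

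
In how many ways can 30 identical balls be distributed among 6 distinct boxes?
C(30+6-1, 6-1) = C(35, 5) = 324632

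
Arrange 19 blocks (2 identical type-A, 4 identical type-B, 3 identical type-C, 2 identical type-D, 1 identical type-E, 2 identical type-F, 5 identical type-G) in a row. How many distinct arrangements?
19! / (2! × 4! × 3! × 2! × 1! × 2! × 5!) = 879955876800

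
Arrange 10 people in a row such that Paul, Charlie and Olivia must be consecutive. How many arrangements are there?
Treat the 3 as one block: (10-3+1)! × 3! = 40320 × 6 = 241920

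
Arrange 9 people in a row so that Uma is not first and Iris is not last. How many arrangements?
By inclusion-exclusion: 9! - 2×(9-1)! + (9-2)! = 362880 - 80640 + 5040 = 287280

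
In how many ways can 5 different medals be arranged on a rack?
5! = 120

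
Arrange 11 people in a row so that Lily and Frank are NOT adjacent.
Total - adjacent = 11! - (11-1)!×2 = 39916800 - 7257600 = 32659200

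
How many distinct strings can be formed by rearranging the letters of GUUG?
4! / (2! × 2!) = 6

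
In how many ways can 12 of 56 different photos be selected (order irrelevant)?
C(56,12) = 56!/(12!×44!) = 558383307300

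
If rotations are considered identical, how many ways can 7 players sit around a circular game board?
Circular: fix one position, arrange the rest. (7-1)! = 720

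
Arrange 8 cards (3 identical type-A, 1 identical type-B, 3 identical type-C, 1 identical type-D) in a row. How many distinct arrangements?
8! / (3! × 1! × 3! × 1!) = 1120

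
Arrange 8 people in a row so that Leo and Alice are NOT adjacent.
Total - adjacent = 8! - (8-1)!×2 = 40320 - 10080 = 30240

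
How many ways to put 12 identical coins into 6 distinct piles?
C(12+6-1, 6-1) = C(17, 5) = 6188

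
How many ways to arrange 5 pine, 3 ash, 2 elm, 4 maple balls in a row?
14! / (5! × 3! × 2! × 4!) = 2522520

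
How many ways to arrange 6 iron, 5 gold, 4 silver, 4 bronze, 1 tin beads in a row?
20! / (6! × 5! × 4! × 4! × 1!) = 48886437600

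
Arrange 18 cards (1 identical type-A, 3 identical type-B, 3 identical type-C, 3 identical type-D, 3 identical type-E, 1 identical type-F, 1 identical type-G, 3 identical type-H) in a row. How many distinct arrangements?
18! / (1! × 3! × 3! × 3! × 3! × 1! × 1! × 3!) = 823350528000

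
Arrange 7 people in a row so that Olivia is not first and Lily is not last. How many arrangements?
By inclusion-exclusion: 7! - 2×(7-1)! + (7-2)! = 5040 - 1440 + 120 = 3720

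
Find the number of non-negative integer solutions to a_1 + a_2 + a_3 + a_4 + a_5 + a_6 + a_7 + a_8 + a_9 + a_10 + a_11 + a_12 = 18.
C(18+12-1, 12-1) = C(29, 11) = 34597290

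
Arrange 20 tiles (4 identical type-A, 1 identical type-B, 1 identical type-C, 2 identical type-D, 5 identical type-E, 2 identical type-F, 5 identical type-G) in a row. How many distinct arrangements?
20! / (4! × 1! × 1! × 2! × 5! × 2! × 5!) = 1759911753600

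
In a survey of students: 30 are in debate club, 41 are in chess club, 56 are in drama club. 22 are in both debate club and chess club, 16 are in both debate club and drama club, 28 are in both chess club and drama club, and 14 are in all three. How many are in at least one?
|A∪B∪C| = 30+41+56-22-16-28+14 = 75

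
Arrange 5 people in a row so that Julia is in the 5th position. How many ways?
Fix one position: (5-1)! = 24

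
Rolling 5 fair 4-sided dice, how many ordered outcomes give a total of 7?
Coefficient of x^7 in (x + x² + ... + x^4)^5. By inclusion-exclusion on dice exceeding 4: Σ_j (-1)^j C(5,j)·C(7-1-4j, 4) = C(5,0)·C(6,4) = 1·15 = 15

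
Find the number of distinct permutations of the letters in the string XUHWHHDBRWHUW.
13! / (1! × 4! × 1! × 2! × 1! × 1! × 3!) = 21621600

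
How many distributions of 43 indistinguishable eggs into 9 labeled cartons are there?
C(43+9-1, 9-1) = C(51, 8) = 636763050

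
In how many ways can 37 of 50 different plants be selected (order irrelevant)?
C(50,37) = 50!/(37!×13!) = 354860518600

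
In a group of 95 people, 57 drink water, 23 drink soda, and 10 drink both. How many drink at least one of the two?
|A∪B| = |A| + |B| - |A∩B| = 57 + 23 - 10 = 70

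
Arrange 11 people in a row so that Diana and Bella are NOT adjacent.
Total - adjacent = 11! - (11-1)!×2 = 39916800 - 7257600 = 32659200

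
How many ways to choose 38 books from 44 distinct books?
C(44,38) = 44!/(38!×6!) = 7059052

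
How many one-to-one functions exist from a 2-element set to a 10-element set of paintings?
P(10,2) = 10!/(10-2)! = 90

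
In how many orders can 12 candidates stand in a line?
12! = 479001600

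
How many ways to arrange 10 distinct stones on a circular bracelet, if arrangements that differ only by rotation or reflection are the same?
(10-1)!/2 = 362880/2 = 181440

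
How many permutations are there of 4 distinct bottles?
4! = 24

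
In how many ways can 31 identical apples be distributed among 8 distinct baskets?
C(31+8-1, 8-1) = C(38, 7) = 12620256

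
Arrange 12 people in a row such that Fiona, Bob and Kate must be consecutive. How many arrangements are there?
Treat the 3 as one block: (12-3+1)! × 3! = 3628800 × 6 = 21772800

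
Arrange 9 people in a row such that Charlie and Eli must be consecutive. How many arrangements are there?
Treat the 2 as one block: (9-2+1)! × 2! = 40320 × 2 = 80640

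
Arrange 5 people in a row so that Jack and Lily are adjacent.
Treat as block: (5-1)! × 2! = 24 × 2 = 48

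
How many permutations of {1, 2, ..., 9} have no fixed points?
!9 = Σ_{j=0}^{9} (-1)^j·9!/j! = 362880 - 362880 + 181440 - 60480 + 15120 - 3024 + 504 - 72 + 9 - 1 = 133496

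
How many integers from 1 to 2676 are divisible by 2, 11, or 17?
⌊2676/2⌋+⌊2676/11⌋+⌊2676/17⌋ - ⌊2676/22⌋-⌊2676/34⌋-⌊2676/187⌋ + ⌊2676/374⌋ = 1338+243+157 - 121-78-14 + 7 = 1532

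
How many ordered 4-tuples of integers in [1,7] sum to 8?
Coefficient of x^8 in (x + x² + ... + x^7)^4. By inclusion-exclusion on dice exceeding 7: Σ_j (-1)^j C(4,j)·C(8-1-7j, 3) = C(4,0)·C(7,3) = 1·35 = 35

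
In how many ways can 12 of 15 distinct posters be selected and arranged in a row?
P(15,12) = 15!/(15-12)! = 217945728000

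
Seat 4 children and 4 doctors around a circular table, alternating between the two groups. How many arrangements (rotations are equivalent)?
Fix one of the children: (4-1)! ways for the remaining children, × 4! ways for the doctors = 6 × 24 = 144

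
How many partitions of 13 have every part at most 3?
Let r_j(i) = number of partitions of i into parts ≤ j, for i = 0..13. r_1(i) = 1 for all i; r_j(i) = r_{j-1}(i) + r_j(i-j). Rows j = 2..3: ≤2: 1 1 2 2 3 3 4 4 5 5 6 6 7 7; ≤3: 1 1 2 3 4 5 7 8 10 12 14 16 19 21. r_3(13) = 21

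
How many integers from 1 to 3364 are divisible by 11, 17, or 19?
⌊3364/11⌋+⌊3364/17⌋+⌊3364/19⌋ - ⌊3364/187⌋-⌊3364/209⌋-⌊3364/323⌋ + ⌊3364/3553⌋ = 305+197+177 - 17-16-10 + 0 = 636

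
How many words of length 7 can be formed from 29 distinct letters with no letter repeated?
P(29,7) = 29!/(29-7)! = 7866331200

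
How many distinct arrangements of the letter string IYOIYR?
6! / (1! × 2! × 2! × 1!) = 180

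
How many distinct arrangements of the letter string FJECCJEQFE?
10! / (2! × 3! × 2! × 2! × 1!) = 75600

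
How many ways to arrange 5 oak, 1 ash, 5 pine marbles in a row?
11! / (5! × 1! × 5!) = 2772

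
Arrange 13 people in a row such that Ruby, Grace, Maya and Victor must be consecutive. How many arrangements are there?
Treat the 4 as one block: (13-4+1)! × 4! = 3628800 × 24 = 87091200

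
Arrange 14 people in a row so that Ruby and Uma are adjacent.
Treat as block: (14-1)! × 2! = 6227020800 × 2 = 12454041600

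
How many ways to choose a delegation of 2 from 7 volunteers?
C(7,2) = 7!/(2!×5!) = 21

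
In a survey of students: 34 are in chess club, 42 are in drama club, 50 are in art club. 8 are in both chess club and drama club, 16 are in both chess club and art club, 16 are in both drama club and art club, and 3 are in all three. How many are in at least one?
|A∪B∪C| = 34+42+50-8-16-16+3 = 89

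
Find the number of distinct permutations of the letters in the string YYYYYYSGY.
9! / (1! × 1! × 7!) = 72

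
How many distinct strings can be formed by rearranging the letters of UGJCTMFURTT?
11! / (3! × 1! × 1! × 2! × 1! × 1! × 1! × 1!) = 3326400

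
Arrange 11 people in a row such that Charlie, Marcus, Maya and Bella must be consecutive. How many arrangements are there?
Treat the 4 as one block: (11-4+1)! × 4! = 40320 × 24 = 967680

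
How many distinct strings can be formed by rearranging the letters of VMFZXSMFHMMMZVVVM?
17! / (4! × 2! × 6! × 1! × 1! × 2! × 1!) = 5145940800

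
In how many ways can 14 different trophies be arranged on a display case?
14! = 87178291200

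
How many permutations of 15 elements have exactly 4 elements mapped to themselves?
Choose the 4 fixed points C(15,4) = 1365, derange the rest: !11 = Σ_{j=0}^{11} (-1)^j·11!/j! = 39916800 - 39916800 + 19958400 - 6652800 + 1663200 - 332640 + 55440 - 7920 + 990 - 110 + 11 - 1 = 14684570. Product = 1365 × 14684570 = 20044438050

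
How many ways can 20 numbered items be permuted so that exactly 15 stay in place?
Choose the 15 fixed points C(20,15) = 15504, derange the rest: !5 = Σ_{j=0}^{5} (-1)^j·5!/j! = 120 - 120 + 60 - 20 + 5 - 1 = 44. Product = 15504 × 44 = 682176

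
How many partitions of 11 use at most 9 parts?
By conjugation, equals partitions of 11 into parts ≤ 9. Let r_j(i) = number of partitions of i into parts ≤ j, for i = 0..11. r_1(i) = 1 for all i; r_j(i) = r_{j-1}(i) + r_j(i-j). Rows j = 2..9: ≤2: 1 1 2 2 3 3 4 4 5 5 6 6; ≤3: 1 1 2 3 4 5 7 8 10 12 14 16; ≤4: 1 1 2 3 5 6 9 11 15 18 23 27; ≤5: 1 1 2 3 5 7 10 13 18 23 30 37; ≤6: 1 1 2 3 5 7 11 14 20 26 35 44; ≤7: 1 1 2 3 5 7 11 15 21 28 38 49; ≤8: 1 1 2 3 5 7 11 15 22 29 40 52; ≤9: 1 1 2 3 5 7 11 15 22 30 41 54. r_9(11) = 54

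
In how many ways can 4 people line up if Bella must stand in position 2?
Fix one position: (4-1)! = 6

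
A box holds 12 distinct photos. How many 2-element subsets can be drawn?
C(12,2) = 12!/(2!×10!) = 66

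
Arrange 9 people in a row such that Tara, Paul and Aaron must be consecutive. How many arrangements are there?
Treat the 3 as one block: (9-3+1)! × 3! = 5040 × 6 = 30240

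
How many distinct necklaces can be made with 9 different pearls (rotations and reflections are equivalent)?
(9-1)!/2 = 40320/2 = 20160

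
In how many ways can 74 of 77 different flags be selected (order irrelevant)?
C(77,74) = 77!/(74!×3!) = 73150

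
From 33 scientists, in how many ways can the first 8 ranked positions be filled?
P(33,8) = 33!/(33-8)! = 559809169920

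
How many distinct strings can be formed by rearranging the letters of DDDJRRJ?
7! / (2! × 2! × 3!) = 210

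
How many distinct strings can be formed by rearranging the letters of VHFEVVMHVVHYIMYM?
16! / (1! × 2! × 3! × 1! × 5! × 3! × 1!) = 2421619200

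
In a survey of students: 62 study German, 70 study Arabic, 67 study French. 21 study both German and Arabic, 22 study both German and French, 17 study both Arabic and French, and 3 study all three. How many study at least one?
|A∪B∪C| = 62+70+67-21-22-17+3 = 142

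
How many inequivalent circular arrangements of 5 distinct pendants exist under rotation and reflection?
(5-1)!/2 = 24/2 = 12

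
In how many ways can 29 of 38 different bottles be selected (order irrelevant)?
C(38,29) = 38!/(29!×9!) = 163011640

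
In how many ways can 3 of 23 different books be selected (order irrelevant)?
C(23,3) = 23!/(3!×20!) = 1771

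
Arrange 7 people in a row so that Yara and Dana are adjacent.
Treat as block: (7-1)! × 2! = 720 × 2 = 1440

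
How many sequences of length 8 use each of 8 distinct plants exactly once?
8! = 40320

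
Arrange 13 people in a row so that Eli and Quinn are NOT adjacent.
Total - adjacent = 13! - (13-1)!×2 = 6227020800 - 958003200 = 5269017600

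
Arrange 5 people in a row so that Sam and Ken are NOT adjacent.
Total - adjacent = 5! - (5-1)!×2 = 120 - 48 = 72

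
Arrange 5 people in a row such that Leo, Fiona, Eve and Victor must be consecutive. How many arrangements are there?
Treat the 4 as one block: (5-4+1)! × 4! = 2 × 24 = 48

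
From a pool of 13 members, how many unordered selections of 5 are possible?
C(13,5) = 13!/(5!×8!) = 1287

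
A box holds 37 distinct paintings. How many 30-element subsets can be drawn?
C(37,30) = 37!/(30!×7!) = 10295472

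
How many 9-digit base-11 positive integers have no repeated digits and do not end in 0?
Last digit: 10 nonzero choices. First digit: 9 (nonzero, ≠last). Middle 7: P(9,7) = 181440. Total = 16329600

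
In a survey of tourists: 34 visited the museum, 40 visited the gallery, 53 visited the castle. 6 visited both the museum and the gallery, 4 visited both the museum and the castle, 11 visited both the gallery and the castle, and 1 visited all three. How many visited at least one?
|A∪B∪C| = 34+40+53-6-4-11+1 = 107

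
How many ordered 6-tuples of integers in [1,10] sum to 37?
Coefficient of x^37 in (x + x² + ... + x^10)^6. By inclusion-exclusion on dice exceeding 10: Σ_j (-1)^j C(6,j)·C(37-1-10j, 5) = C(6,0)·C(36,5) - C(6,1)·C(26,5) + C(6,2)·C(16,5) - C(6,3)·C(6,5) = 1·376992 - 6·65780 + 15·4368 - 20·6 = 47712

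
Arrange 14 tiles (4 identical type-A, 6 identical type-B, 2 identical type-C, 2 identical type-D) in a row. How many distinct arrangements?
14! / (4! × 6! × 2! × 2!) = 1261260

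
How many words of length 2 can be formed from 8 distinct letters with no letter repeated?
P(8,2) = 8!/(8-2)! = 56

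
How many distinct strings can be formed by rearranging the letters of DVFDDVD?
7! / (2! × 1! × 4!) = 105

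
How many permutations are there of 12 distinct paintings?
12! = 479001600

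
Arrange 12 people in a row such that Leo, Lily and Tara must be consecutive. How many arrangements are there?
Treat the 3 as one block: (12-3+1)! × 3! = 3628800 × 6 = 21772800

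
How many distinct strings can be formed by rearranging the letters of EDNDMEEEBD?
10! / (1! × 1! × 4! × 3! × 1!) = 25200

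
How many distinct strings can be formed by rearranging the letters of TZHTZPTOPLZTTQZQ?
16! / (2! × 1! × 1! × 2! × 4! × 5! × 1!) = 1816214400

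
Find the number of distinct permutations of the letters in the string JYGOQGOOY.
9! / (2! × 1! × 1! × 2! × 3!) = 15120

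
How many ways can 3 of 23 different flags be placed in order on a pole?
P(23,3) = 23!/(23-3)! = 10626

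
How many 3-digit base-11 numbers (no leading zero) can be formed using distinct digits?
First digit: 10 choices (nonzero). Then descending: 10 × 10 × 9 = 900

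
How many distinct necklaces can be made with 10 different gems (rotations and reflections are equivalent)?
(10-1)!/2 = 362880/2 = 181440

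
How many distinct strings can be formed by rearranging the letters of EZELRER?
7! / (3! × 2! × 1! × 1!) = 420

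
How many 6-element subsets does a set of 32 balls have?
C(32,6) = 32!/(6!×26!) = 906192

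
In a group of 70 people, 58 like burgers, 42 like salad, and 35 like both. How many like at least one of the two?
|A∪B| = |A| + |B| - |A∩B| = 58 + 42 - 35 = 65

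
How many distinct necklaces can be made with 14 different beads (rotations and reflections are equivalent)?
(14-1)!/2 = 6227020800/2 = 3113510400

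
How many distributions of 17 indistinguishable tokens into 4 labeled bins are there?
C(17+4-1, 4-1) = C(20, 3) = 1140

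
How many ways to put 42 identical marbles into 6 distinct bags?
C(42+6-1, 6-1) = C(47, 5) = 1533939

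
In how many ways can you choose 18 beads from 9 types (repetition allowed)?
C(18+9-1, 9-1) = C(26, 8) = 1562275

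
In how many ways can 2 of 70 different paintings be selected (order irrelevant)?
C(70,2) = 70!/(2!×68!) = 2415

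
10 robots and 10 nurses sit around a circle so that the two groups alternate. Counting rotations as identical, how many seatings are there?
Fix one of the robots: (10-1)! ways for the remaining robots, × 10! ways for the nurses = 362880 × 3628800 = 1316818944000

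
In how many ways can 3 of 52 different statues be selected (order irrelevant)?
C(52,3) = 52!/(3!×49!) = 22100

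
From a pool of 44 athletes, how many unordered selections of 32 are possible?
C(44,32) = 44!/(32!×12!) = 21090682613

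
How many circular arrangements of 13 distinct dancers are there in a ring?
Circular: fix one position, arrange the rest. (13-1)! = 479001600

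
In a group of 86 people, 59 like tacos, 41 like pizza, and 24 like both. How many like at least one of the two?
|A∪B| = |A| + |B| - |A∩B| = 59 + 41 - 24 = 76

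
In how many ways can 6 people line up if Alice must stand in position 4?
Fix one position: (6-1)! = 120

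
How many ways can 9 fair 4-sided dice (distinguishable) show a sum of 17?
Coefficient of x^17 in (x + x² + ... + x^4)^9. By inclusion-exclusion on dice exceeding 4: Σ_j (-1)^j C(9,j)·C(17-1-4j, 8) = C(9,0)·C(16,8) - C(9,1)·C(12,8) + C(9,2)·C(8,8) = 1·12870 - 9·495 + 36·1 = 8451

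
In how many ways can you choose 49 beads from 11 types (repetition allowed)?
C(49+11-1, 11-1) = C(59, 10) = 62828356305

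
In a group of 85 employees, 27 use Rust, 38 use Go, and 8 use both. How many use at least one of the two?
|A∪B| = |A| + |B| - |A∩B| = 27 + 38 - 8 = 57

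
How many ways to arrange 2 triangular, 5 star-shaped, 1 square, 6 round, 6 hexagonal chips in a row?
20! / (2! × 5! × 1! × 6! × 6!) = 19554575040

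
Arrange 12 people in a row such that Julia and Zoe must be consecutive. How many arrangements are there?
Treat the 2 as one block: (12-2+1)! × 2! = 39916800 × 2 = 79833600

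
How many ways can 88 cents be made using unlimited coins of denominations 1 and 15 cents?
Coefficient of x^88 in 1/(1-x^1) · 1/(1-x^15). Use j coins of 15 for j = 0..⌊88/15⌋ = 5, the rest in 1s: 5 + 1 = 6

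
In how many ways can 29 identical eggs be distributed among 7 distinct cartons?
C(29+7-1, 7-1) = C(35, 6) = 1623160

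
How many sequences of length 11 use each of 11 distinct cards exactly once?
11! = 39916800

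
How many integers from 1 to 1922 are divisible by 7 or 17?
⌊1922/7⌋ + ⌊1922/17⌋ - ⌊1922/119⌋ = 274 + 113 - 16 = 371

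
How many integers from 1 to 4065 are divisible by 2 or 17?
⌊4065/2⌋ + ⌊4065/17⌋ - ⌊4065/34⌋ = 2032 + 239 - 119 = 2152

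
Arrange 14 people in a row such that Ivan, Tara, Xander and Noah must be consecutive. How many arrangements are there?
Treat the 4 as one block: (14-4+1)! × 4! = 39916800 × 24 = 958003200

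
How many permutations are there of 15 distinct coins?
15! = 1307674368000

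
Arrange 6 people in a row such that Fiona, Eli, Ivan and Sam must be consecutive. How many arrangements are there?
Treat the 4 as one block: (6-4+1)! × 4! = 6 × 24 = 144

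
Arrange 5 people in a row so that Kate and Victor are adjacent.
Treat as block: (5-1)! × 2! = 24 × 2 = 48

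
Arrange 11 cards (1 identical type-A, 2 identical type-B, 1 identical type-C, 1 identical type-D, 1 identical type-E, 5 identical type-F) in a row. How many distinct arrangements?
11! / (1! × 2! × 1! × 1! × 1! × 5!) = 166320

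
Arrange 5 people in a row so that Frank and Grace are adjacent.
Treat as block: (5-1)! × 2! = 24 × 2 = 48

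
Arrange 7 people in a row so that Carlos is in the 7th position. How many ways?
Fix one position: (7-1)! = 720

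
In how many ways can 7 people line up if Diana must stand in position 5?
Fix one position: (7-1)! = 720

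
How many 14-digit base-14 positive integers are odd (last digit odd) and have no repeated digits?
Last∈{1,3,5,7,9,11,13}. Last=0: 0. Last nonzero: 7×12×P(12,12) = 40236134400. Total = 40236134400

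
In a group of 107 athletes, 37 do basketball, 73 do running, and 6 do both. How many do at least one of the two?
|A∪B| = |A| + |B| - |A∩B| = 37 + 73 - 6 = 104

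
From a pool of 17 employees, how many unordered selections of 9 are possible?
C(17,9) = 17!/(9!×8!) = 24310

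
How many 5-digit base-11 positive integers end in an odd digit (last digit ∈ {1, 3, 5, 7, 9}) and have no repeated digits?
Last∈{1,3,5,7,9}. Last=0: 0. Last nonzero: 5×9×P(9,3) = 22680. Total = 22680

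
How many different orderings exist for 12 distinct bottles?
12! = 479001600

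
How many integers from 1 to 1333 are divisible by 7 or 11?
⌊1333/7⌋ + ⌊1333/11⌋ - ⌊1333/77⌋ = 190 + 121 - 17 = 294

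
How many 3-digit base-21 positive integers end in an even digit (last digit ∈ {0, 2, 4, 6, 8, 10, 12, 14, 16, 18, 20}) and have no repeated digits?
Last∈{0,2,4,6,8,10,12,14,16,18,20}. Last=0: 380. Last nonzero: 10×19×P(19,1) = 3610. Total = 3990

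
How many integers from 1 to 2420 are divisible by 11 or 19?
⌊2420/11⌋ + ⌊2420/19⌋ - ⌊2420/209⌋ = 220 + 127 - 11 = 336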